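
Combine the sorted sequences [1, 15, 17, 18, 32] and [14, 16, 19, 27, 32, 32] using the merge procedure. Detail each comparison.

Merging process:

Compare 1 vs 14: take 1 from left. Merged: [1]
Compare 15 vs 14: take 14 from right. Merged: [1, 14]
Compare 15 vs 16: take 15 from left. Merged: [1, 14, 15]
Compare 17 vs 16: take 16 from right. Merged: [1, 14, 15, 16]
Compare 17 vs 19: take 17 from left. Merged: [1, 14, 15, 16, 17]
Compare 18 vs 19: take 18 from left. Merged: [1, 14, 15, 16, 17, 18]
Compare 32 vs 19: take 19 from right. Merged: [1, 14, 15, 16, 17, 18, 19]
Compare 32 vs 27: take 27 from right. Merged: [1, 14, 15, 16, 17, 18, 19, 27]
Compare 32 vs 32: take 32 from left. Merged: [1, 14, 15, 16, 17, 18, 19, 27, 32]
Append remaining from right: [32, 32]. Merged: [1, 14, 15, 16, 17, 18, 19, 27, 32, 32, 32]

Final merged array: [1, 14, 15, 16, 17, 18, 19, 27, 32, 32, 32]
Total comparisons: 9

The merged array is [1, 14, 15, 16, 17, 18, 19, 27, 32, 32, 32], requiring 9 comparisons. The merge step runs in O(n) time where n is the total number of elements.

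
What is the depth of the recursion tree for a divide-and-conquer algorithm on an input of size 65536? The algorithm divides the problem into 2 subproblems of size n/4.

For divide and conquer with division factor 4:

Problem sizes at each level:
Level 0: 65536
Level 1: 16384
Level 2: 4096
Level 3: 1024
Level 4: 256
Level 5: 64
Level 6: 16
Level 7: 4
Level 8: 1

The root is level 0 and the size-1 base case is level 8 (the tree spans levels 0 through 8, i.e. 9 levels counting the root), so the depth is the number of divisions: log_4(65536) = 8

The recursion tree depth is log_4(65536) = 8. At each level, the problem size is divided by 4, so it takes 8 divisions to reduce to a base case of size 1. The algorithm makes 2 recursive calls at each level.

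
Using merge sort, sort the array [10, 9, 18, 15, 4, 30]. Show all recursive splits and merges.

Merge sort trace:

Split: [10, 9, 18, 15, 4, 30] -> [10, 9, 18] and [15, 4, 30]
  Split: [10, 9, 18] -> [10] and [9, 18]
    Split: [9, 18] -> [9] and [18]
    Merge: [9] + [18] -> [9, 18]
  Merge: [10] + [9, 18] -> [9, 10, 18]
  Split: [15, 4, 30] -> [15] and [4, 30]
    Split: [4, 30] -> [4] and [30]
    Merge: [4] + [30] -> [4, 30]
  Merge: [15] + [4, 30] -> [4, 15, 30]
Merge: [9, 10, 18] + [4, 15, 30] -> [4, 9, 10, 15, 18, 30]

Final sorted array: [4, 9, 10, 15, 18, 30]

The merge sort proceeds by recursively splitting the array and merging sorted halves.
After all merges, the sorted array is [4, 9, 10, 15, 18, 30].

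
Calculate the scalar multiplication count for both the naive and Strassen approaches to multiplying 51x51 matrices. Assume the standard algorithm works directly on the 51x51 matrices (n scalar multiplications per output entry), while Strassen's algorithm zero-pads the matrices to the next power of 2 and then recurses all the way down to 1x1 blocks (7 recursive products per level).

Matrix multiplication for 51x51 matrices:

Strassen's algorithm requires power-of-2 dimensions. Pad 51x51 to 64x64 (next power of 2).

Standard algorithm: 51^3 = 132651 multiplications
Strassen's algorithm: 7^(log2(64)) = 7^6 = 117649 multiplications
Savings: 132651 - 117649 = 15002 multiplications

Standard: 132651 multiplications (51^3). Strassen: 117649 multiplications (7^6, after padding to 64x64). Strassen reduces 8 recursive multiplications to 7 at each level.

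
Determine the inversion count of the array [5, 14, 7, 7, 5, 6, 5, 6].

Finding inversions in [5, 14, 7, 7, 5, 6, 5, 6]:

(1, 2): arr[1]=14 > arr[2]=7
(1, 3): arr[1]=14 > arr[3]=7
(1, 4): arr[1]=14 > arr[4]=5
(1, 5): arr[1]=14 > arr[5]=6
(1, 6): arr[1]=14 > arr[6]=5
(1, 7): arr[1]=14 > arr[7]=6
(2, 4): arr[2]=7 > arr[4]=5
(2, 5): arr[2]=7 > arr[5]=6
(2, 6): arr[2]=7 > arr[6]=5
(2, 7): arr[2]=7 > arr[7]=6
(3, 4): arr[3]=7 > arr[4]=5
(3, 5): arr[3]=7 > arr[5]=6
(3, 6): arr[3]=7 > arr[6]=5
(3, 7): arr[3]=7 > arr[7]=6
(5, 6): arr[5]=6 > arr[6]=5

Total inversions: 15

The array has 15 inversion(s): (1,2), (1,3), (1,4), (1,5), (1,6), (1,7), (2,4), (2,5), (2,6), (2,7), (3,4), (3,5), (3,6), (3,7), (5,6). Each pair (i,j) satisfies i < j and arr[i] > arr[j].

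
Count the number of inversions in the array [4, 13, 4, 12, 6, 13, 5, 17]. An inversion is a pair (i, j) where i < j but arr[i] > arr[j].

Finding inversions in [4, 13, 4, 12, 6, 13, 5, 17]:

(1, 2): arr[1]=13 > arr[2]=4
(1, 3): arr[1]=13 > arr[3]=12
(1, 4): arr[1]=13 > arr[4]=6
(1, 6): arr[1]=13 > arr[6]=5
(3, 4): arr[3]=12 > arr[4]=6
(3, 6): arr[3]=12 > arr[6]=5
(4, 6): arr[4]=6 > arr[6]=5
(5, 6): arr[5]=13 > arr[6]=5

Total inversions: 8

The array has 8 inversion(s): (1,2), (1,3), (1,4), (1,6), (3,4), (3,6), (4,6), (5,6). Each pair (i,j) satisfies i < j and arr[i] > arr[j].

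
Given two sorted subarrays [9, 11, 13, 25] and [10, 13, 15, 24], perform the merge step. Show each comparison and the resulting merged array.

Merging process:

Compare 9 vs 10: take 9 from left. Merged: [9]
Compare 11 vs 10: take 10 from right. Merged: [9, 10]
Compare 11 vs 13: take 11 from left. Merged: [9, 10, 11]
Compare 13 vs 13: take 13 from left. Merged: [9, 10, 11, 13]
Compare 25 vs 13: take 13 from right. Merged: [9, 10, 11, 13, 13]
Compare 25 vs 15: take 15 from right. Merged: [9, 10, 11, 13, 13, 15]
Compare 25 vs 24: take 24 from right. Merged: [9, 10, 11, 13, 13, 15, 24]
Append remaining from left: [25]. Merged: [9, 10, 11, 13, 13, 15, 24, 25]

Final merged array: [9, 10, 11, 13, 13, 15, 24, 25]
Total comparisons: 7

The merged array is [9, 10, 11, 13, 13, 15, 24, 25], requiring 7 comparisons. The merge step runs in O(n) time where n is the total number of elements.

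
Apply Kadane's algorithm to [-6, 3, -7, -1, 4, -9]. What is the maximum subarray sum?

Using Kadane's algorithm on [-6, 3, -7, -1, 4, -9]:

Scanning through the array:
Position 1 (value 3): max_ending_here = 3, max_so_far = 3
Position 2 (value -7): max_ending_here = -4, max_so_far = 3
Position 3 (value -1): max_ending_here = -1, max_so_far = 3
Position 4 (value 4): max_ending_here = 4, max_so_far = 4
Position 5 (value -9): max_ending_here = -5, max_so_far = 4

Maximum subarray: [4]
Maximum sum: 4

The maximum subarray is [4] with sum 4. This subarray runs from index 4 to index 4.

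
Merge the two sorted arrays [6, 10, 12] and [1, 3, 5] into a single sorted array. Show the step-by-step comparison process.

Merging process:

Compare 6 vs 1: take 1 from right. Merged: [1]
Compare 6 vs 3: take 3 from right. Merged: [1, 3]
Compare 6 vs 5: take 5 from right. Merged: [1, 3, 5]
Append remaining from left: [6, 10, 12]. Merged: [1, 3, 5, 6, 10, 12]

Final merged array: [1, 3, 5, 6, 10, 12]
Total comparisons: 3

The merged array is [1, 3, 5, 6, 10, 12], requiring 3 comparisons. The merge step runs in O(n) time where n is the total number of elements.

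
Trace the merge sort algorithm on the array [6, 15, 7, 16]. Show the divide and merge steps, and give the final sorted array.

Merge sort trace:

Split: [6, 15, 7, 16] -> [6, 15] and [7, 16]
  Split: [6, 15] -> [6] and [15]
  Merge: [6] + [15] -> [6, 15]
  Split: [7, 16] -> [7] and [16]
  Merge: [7] + [16] -> [7, 16]
Merge: [6, 15] + [7, 16] -> [6, 7, 15, 16]

Final sorted array: [6, 7, 15, 16]

The merge sort proceeds by recursively splitting the array and merging sorted halves.
After all merges, the sorted array is [6, 7, 15, 16].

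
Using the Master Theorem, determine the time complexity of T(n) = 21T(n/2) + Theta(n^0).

Master Theorem for T(n) = 21T(n/2) + O(n^0):

a = 21, b = 2, c = 0
log_b(a) = log_2(21) = 4.3923

Case 1: c = 0 < log_2(21) = 4.3923
T(n) = O(n^(log_2 21))

For T(n) = 21T(n/2) + O(n^0): log_2(21) = 4.3923. This is Case 1 of the Master Theorem (c < log_b(a), work dominated by leaves), giving O(n^(log_2 21)).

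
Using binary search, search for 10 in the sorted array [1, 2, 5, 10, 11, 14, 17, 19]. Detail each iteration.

Binary search for 10 in [1, 2, 5, 10, 11, 14, 17, 19]:

lo=0, hi=7, mid=3, arr[mid]=10 -> Found target at index 3!

Binary search finds 10 at index 3 after 1 comparisons. The search repeatedly halves the search space by comparing with the middle element.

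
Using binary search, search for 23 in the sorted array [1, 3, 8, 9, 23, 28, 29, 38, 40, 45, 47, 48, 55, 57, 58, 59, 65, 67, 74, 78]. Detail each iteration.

Binary search for 23 in [1, 3, 8, 9, 23, 28, 29, 38, 40, 45, 47, 48, 55, 57, 58, 59, 65, 67, 74, 78]:

lo=0, hi=19, mid=9, arr[mid]=45 -> 45 > 23, search left half
lo=0, hi=8, mid=4, arr[mid]=23 -> Found target at index 4!

Binary search finds 23 at index 4 after 2 comparisons. The search repeatedly halves the search space by comparing with the middle element.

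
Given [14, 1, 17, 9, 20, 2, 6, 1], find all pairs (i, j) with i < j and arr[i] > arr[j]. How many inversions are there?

Finding inversions in [14, 1, 17, 9, 20, 2, 6, 1]:

(0, 1): arr[0]=14 > arr[1]=1
(0, 3): arr[0]=14 > arr[3]=9
(0, 5): arr[0]=14 > arr[5]=2
(0, 6): arr[0]=14 > arr[6]=6
(0, 7): arr[0]=14 > arr[7]=1
(2, 3): arr[2]=17 > arr[3]=9
(2, 5): arr[2]=17 > arr[5]=2
(2, 6): arr[2]=17 > arr[6]=6
(2, 7): arr[2]=17 > arr[7]=1
(3, 5): arr[3]=9 > arr[5]=2
(3, 6): arr[3]=9 > arr[6]=6
(3, 7): arr[3]=9 > arr[7]=1
(4, 5): arr[4]=20 > arr[5]=2
(4, 6): arr[4]=20 > arr[6]=6
(4, 7): arr[4]=20 > arr[7]=1
(5, 7): arr[5]=2 > arr[7]=1
(6, 7): arr[6]=6 > arr[7]=1

Total inversions: 17

The array has 17 inversion(s): (0,1), (0,3), (0,5), (0,6), (0,7), (2,3), (2,5), (2,6), (2,7), (3,5), (3,6), (3,7), (4,5), (4,6), (4,7), (5,7), (6,7). Each pair (i,j) satisfies i < j and arr[i] > arr[j].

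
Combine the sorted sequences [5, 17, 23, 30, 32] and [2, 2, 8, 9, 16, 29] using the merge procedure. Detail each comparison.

Merging process:

Compare 5 vs 2: take 2 from right. Merged: [2]
Compare 5 vs 2: take 2 from right. Merged: [2, 2]
Compare 5 vs 8: take 5 from left. Merged: [2, 2, 5]
Compare 17 vs 8: take 8 from right. Merged: [2, 2, 5, 8]
Compare 17 vs 9: take 9 from right. Merged: [2, 2, 5, 8, 9]
Compare 17 vs 16: take 16 from right. Merged: [2, 2, 5, 8, 9, 16]
Compare 17 vs 29: take 17 from left. Merged: [2, 2, 5, 8, 9, 16, 17]
Compare 23 vs 29: take 23 from left. Merged: [2, 2, 5, 8, 9, 16, 17, 23]
Compare 30 vs 29: take 29 from right. Merged: [2, 2, 5, 8, 9, 16, 17, 23, 29]
Append remaining from left: [30, 32]. Merged: [2, 2, 5, 8, 9, 16, 17, 23, 29, 30, 32]

Final merged array: [2, 2, 5, 8, 9, 16, 17, 23, 29, 30, 32]
Total comparisons: 9

The merged array is [2, 2, 5, 8, 9, 16, 17, 23, 29, 30, 32], requiring 9 comparisons. The merge step runs in O(n) time where n is the total number of elements.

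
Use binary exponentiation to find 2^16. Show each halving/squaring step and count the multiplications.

Computing 2^16 by squaring (build up from 2^1; each line after the first costs one multiplication):

2^1 = 2
2^2 = (2^1)^2 = 2^2 = 4
2^4 = (2^2)^2 = 4^2 = 16
2^8 = (2^4)^2 = 16^2 = 256
2^16 = (2^8)^2 = 256^2 = 65536

Result: 65536
Multiplications needed: 4 (4 lines after 2^1)

2^16 = 65536. Using exponentiation by squaring, this requires 4 multiplications. The key idea: if the exponent is even, square the half-power; if odd, multiply by the base once.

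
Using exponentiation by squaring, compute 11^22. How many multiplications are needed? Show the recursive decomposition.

Computing 11^22 by squaring (build up from 11^1; each line after the first costs one multiplication):

11^1 = 11
11^2 = (11^1)^2 = 11^2 = 121
11^4 = (11^2)^2 = 121^2 = 14641
11^5 = 11 * 11^4 = 11 * 14641 = 161051
11^10 = (11^5)^2 = 161051^2 = 25937424601
11^11 = 11 * 11^10 = 11 * 25937424601 = 285311670611
11^22 = (11^11)^2 = 285311670611^2 = 81402749386839761113321

Result: 81402749386839761113321
Multiplications needed: 6 (6 lines after 11^1)

11^22 = 81402749386839761113321. Using exponentiation by squaring, this requires 6 multiplications. The key idea: if the exponent is even, square the half-power; if odd, multiply by the base once.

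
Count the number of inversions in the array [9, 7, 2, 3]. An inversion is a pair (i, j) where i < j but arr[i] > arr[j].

Finding inversions in [9, 7, 2, 3]:

(0, 1): arr[0]=9 > arr[1]=7
(0, 2): arr[0]=9 > arr[2]=2
(0, 3): arr[0]=9 > arr[3]=3
(1, 2): arr[1]=7 > arr[2]=2
(1, 3): arr[1]=7 > arr[3]=3

Total inversions: 5

The array has 5 inversion(s): (0,1), (0,2), (0,3), (1,2), (1,3). Each pair (i,j) satisfies i < j and arr[i] > arr[j].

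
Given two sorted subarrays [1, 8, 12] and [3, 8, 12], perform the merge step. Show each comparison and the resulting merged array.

Merging process:

Compare 1 vs 3: take 1 from left. Merged: [1]
Compare 8 vs 3: take 3 from right. Merged: [1, 3]
Compare 8 vs 8: take 8 from left. Merged: [1, 3, 8]
Compare 12 vs 8: take 8 from right. Merged: [1, 3, 8, 8]
Compare 12 vs 12: take 12 from left. Merged: [1, 3, 8, 8, 12]
Append remaining from right: [12]. Merged: [1, 3, 8, 8, 12, 12]

Final merged array: [1, 3, 8, 8, 12, 12]
Total comparisons: 5

The merged array is [1, 3, 8, 8, 12, 12], requiring 5 comparisons. The merge step runs in O(n) time where n is the total number of elements.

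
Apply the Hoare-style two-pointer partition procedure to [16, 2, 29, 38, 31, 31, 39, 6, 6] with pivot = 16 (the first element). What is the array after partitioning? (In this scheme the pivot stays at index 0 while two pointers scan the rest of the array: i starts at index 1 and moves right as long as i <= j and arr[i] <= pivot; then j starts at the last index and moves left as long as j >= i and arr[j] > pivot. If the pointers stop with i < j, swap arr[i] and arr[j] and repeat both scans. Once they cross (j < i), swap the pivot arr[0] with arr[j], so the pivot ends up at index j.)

Hoare-style two-pointer partition with pivot = 16:

Initial array: [16, 2, 29, 38, 31, 31, 39, 6, 6]

Pointers start at i = 1, j = 8.
i stops at index 2 (arr[2]=29 > 16), j stops at index 8 (arr[8]=6 <= 16): swap arr[2] and arr[8], array becomes [16, 2, 6, 38, 31, 31, 39, 6, 29]
i stops at index 3 (arr[3]=38 > 16), j stops at index 7 (arr[7]=6 <= 16): swap arr[3] and arr[7], array becomes [16, 2, 6, 6, 31, 31, 39, 38, 29]
i ends at 4, j ends at 3: the pointers have crossed (j < i), so scanning stops.

Swap pivot arr[0] with arr[3] to place pivot at position 3: [6, 2, 6, 16, 31, 31, 39, 38, 29]
Pivot position: 3

After partitioning with pivot 16, the array becomes [6, 2, 6, 16, 31, 31, 39, 38, 29]. The pivot is placed at index 3. All elements to the left of the pivot are <= 16, and all elements to the right are > 16.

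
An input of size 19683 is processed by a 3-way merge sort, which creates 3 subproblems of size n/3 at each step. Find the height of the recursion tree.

For divide and conquer with division factor 3:

Problem sizes at each level:
Level 0: 19683
Level 1: 6561
Level 2: 2187
Level 3: 729
Level 4: 243
Level 5: 81
Level 6: 27
Level 7: 9
Level 8: 3
Level 9: 1

The root is level 0 and the size-1 base case is level 9 (the tree spans levels 0 through 9, i.e. 10 levels counting the root), so the depth is the number of divisions: log_3(19683) = 9

The recursion tree depth is log_3(19683) = 9. At each level, the problem size is divided by 3, so it takes 9 divisions to reduce to a base case of size 1. The algorithm makes 3 recursive calls at each level.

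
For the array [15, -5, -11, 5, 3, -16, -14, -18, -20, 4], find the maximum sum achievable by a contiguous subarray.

Using Kadane's algorithm on [15, -5, -11, 5, 3, -16, -14, -18, -20, 4]:

Scanning through the array:
Position 1 (value -5): max_ending_here = 10, max_so_far = 15
Position 2 (value -11): max_ending_here = -1, max_so_far = 15
Position 3 (value 5): max_ending_here = 5, max_so_far = 15
Position 4 (value 3): max_ending_here = 8, max_so_far = 15
Position 5 (value -16): max_ending_here = -8, max_so_far = 15
Position 6 (value -14): max_ending_here = -14, max_so_far = 15
Position 7 (value -18): max_ending_here = -18, max_so_far = 15
Position 8 (value -20): max_ending_here = -20, max_so_far = 15
Position 9 (value 4): max_ending_here = 4, max_so_far = 15

Maximum subarray: [15]
Maximum sum: 15

The maximum subarray is [15] with sum 15. This subarray runs from index 0 to index 0.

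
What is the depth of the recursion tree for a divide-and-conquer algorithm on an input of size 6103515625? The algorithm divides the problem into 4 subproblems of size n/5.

For divide and conquer with division factor 5:

Problem sizes at each level:
Level 0: 6103515625
Level 1: 1220703125
Level 2: 244140625
Level 3: 48828125
Level 4: 9765625
Level 5: 1953125
Level 6: 390625
Level 7: 78125
Level 8: 15625
Level 9: 3125
Level 10: 625
Level 11: 125
Level 12: 25
Level 13: 5
Level 14: 1

The root is level 0 and the size-1 base case is level 14 (the tree spans levels 0 through 14, i.e. 15 levels counting the root), so the depth is the number of divisions: log_5(6103515625) = 14

The recursion tree depth is log_5(6103515625) = 14. At each level, the problem size is divided by 5, so it takes 14 divisions to reduce to a base case of size 1. The algorithm makes 4 recursive calls at each level.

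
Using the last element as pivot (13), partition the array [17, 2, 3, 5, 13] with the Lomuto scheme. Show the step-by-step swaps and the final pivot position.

Lomuto partition with pivot = 13:

Initial array: [17, 2, 3, 5, 13]

arr[0]=17 > 13: no swap
arr[1]=2 <= 13: swap with position 0, array becomes [2, 17, 3, 5, 13]
arr[2]=3 <= 13: swap with position 1, array becomes [2, 3, 17, 5, 13]
arr[3]=5 <= 13: swap with position 2, array becomes [2, 3, 5, 17, 13]

Place pivot at position 3: [2, 3, 5, 13, 17]
Pivot position: 3

After partitioning with pivot 13, the array becomes [2, 3, 5, 13, 17]. The pivot is placed at index 3. All elements to the left of the pivot are <= 13, and all elements to the right are > 13.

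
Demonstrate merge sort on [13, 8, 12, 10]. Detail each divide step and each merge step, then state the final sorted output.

Merge sort trace:

Split: [13, 8, 12, 10] -> [13, 8] and [12, 10]
  Split: [13, 8] -> [13] and [8]
  Merge: [13] + [8] -> [8, 13]
  Split: [12, 10] -> [12] and [10]
  Merge: [12] + [10] -> [10, 12]
Merge: [8, 13] + [10, 12] -> [8, 10, 12, 13]

Final sorted array: [8, 10, 12, 13]

The merge sort proceeds by recursively splitting the array and merging sorted halves.
After all merges, the sorted array is [8, 10, 12, 13].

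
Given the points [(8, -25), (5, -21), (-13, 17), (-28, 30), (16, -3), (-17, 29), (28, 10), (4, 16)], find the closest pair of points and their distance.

Computing all pairwise distances among 8 points:

d((8, -25), (5, -21)) = 5.0 <-- minimum
d((8, -25), (-13, 17)) = 46.9574
d((8, -25), (-28, 30)) = 65.7343
d((8, -25), (16, -3)) = 23.4094
d((8, -25), (-17, 29)) = 59.5063
d((8, -25), (28, 10)) = 40.3113
d((8, -25), (4, 16)) = 41.1947
d((5, -21), (-13, 17)) = 42.0476
d((5, -21), (-28, 30)) = 60.7454
d((5, -21), (16, -3)) = 21.095
d((5, -21), (-17, 29)) = 54.626
d((5, -21), (28, 10)) = 38.6005
d((5, -21), (4, 16)) = 37.0135
d((-13, 17), (-28, 30)) = 19.8494
d((-13, 17), (16, -3)) = 35.2278
d((-13, 17), (-17, 29)) = 12.6491
d((-13, 17), (28, 10)) = 41.5933
d((-13, 17), (4, 16)) = 17.0294
d((-28, 30), (16, -3)) = 55.0
d((-28, 30), (-17, 29)) = 11.0454
d((-28, 30), (28, 10)) = 59.4643
d((-28, 30), (4, 16)) = 34.9285
d((16, -3), (-17, 29)) = 45.9674
d((16, -3), (28, 10)) = 17.6918
d((16, -3), (4, 16)) = 22.4722
d((-17, 29), (28, 10)) = 48.8467
d((-17, 29), (4, 16)) = 24.6982
d((28, 10), (4, 16)) = 24.7386

Closest pair: (8, -25) and (5, -21) with distance 5.0

The closest pair is (8, -25) and (5, -21) with Euclidean distance 5.0. For 8 points, brute-force pairwise comparison is shown above. For large n, the divide-and-conquer algorithm (sort by x, recurse on halves, check the dividing strip) achieves O(n log n).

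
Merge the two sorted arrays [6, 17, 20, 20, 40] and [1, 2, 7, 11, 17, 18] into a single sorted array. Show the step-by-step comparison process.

Merging process:

Compare 6 vs 1: take 1 from right. Merged: [1]
Compare 6 vs 2: take 2 from right. Merged: [1, 2]
Compare 6 vs 7: take 6 from left. Merged: [1, 2, 6]
Compare 17 vs 7: take 7 from right. Merged: [1, 2, 6, 7]
Compare 17 vs 11: take 11 from right. Merged: [1, 2, 6, 7, 11]
Compare 17 vs 17: take 17 from left. Merged: [1, 2, 6, 7, 11, 17]
Compare 20 vs 17: take 17 from right. Merged: [1, 2, 6, 7, 11, 17, 17]
Compare 20 vs 18: take 18 from right. Merged: [1, 2, 6, 7, 11, 17, 17, 18]
Append remaining from left: [20, 20, 40]. Merged: [1, 2, 6, 7, 11, 17, 17, 18, 20, 20, 40]

Final merged array: [1, 2, 6, 7, 11, 17, 17, 18, 20, 20, 40]
Total comparisons: 8

The merged array is [1, 2, 6, 7, 11, 17, 17, 18, 20, 20, 40], requiring 8 comparisons. The merge step runs in O(n) time where n is the total number of elements.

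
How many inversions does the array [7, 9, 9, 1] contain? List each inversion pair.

Finding inversions in [7, 9, 9, 1]:

(0, 3): arr[0]=7 > arr[3]=1
(1, 3): arr[1]=9 > arr[3]=1
(2, 3): arr[2]=9 > arr[3]=1

Total inversions: 3

The array has 3 inversion(s): (0,3), (1,3), (2,3). Each pair (i,j) satisfies i < j and arr[i] > arr[j].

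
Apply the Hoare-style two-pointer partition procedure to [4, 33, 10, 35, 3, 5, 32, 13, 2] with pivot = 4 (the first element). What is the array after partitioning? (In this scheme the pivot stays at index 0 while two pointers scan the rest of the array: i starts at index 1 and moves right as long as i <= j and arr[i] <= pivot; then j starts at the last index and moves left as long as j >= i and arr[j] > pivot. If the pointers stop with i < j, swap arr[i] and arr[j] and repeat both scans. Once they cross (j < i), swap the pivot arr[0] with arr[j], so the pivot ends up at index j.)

Hoare-style two-pointer partition with pivot = 4:

Initial array: [4, 33, 10, 35, 3, 5, 32, 13, 2]

Pointers start at i = 1, j = 8.
i stops at index 1 (arr[1]=33 > 4), j stops at index 8 (arr[8]=2 <= 4): swap arr[1] and arr[8], array becomes [4, 2, 10, 35, 3, 5, 32, 13, 33]
i stops at index 2 (arr[2]=10 > 4), j stops at index 4 (arr[4]=3 <= 4): swap arr[2] and arr[4], array becomes [4, 2, 3, 35, 10, 5, 32, 13, 33]
i ends at 3, j ends at 2: the pointers have crossed (j < i), so scanning stops.

Swap pivot arr[0] with arr[2] to place pivot at position 2: [3, 2, 4, 35, 10, 5, 32, 13, 33]
Pivot position: 2

After partitioning with pivot 4, the array becomes [3, 2, 4, 35, 10, 5, 32, 13, 33]. The pivot is placed at index 2. All elements to the left of the pivot are <= 4, and all elements to the right are > 4.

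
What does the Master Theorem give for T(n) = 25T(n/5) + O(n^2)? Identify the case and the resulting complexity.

Master Theorem for T(n) = 25T(n/5) + O(n^2):

a = 25, b = 5, c = 2
log_b(a) = log_5(25) = 2.0000

Case 2: c = 2 = log_5(25) = 2.0000
T(n) = O(n^2 log n) = O(n^2 log n)

For T(n) = 25T(n/5) + O(n^2): log_5(25) = 2.0000. This is Case 2 of the Master Theorem (c = log_b(a), equal work at all levels), giving O(n^2 log n).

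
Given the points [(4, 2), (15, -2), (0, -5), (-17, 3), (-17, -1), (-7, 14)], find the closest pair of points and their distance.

Computing all pairwise distances among 6 points:

d((4, 2), (15, -2)) = 11.7047
d((4, 2), (0, -5)) = 8.0623
d((4, 2), (-17, 3)) = 21.0238
d((4, 2), (-17, -1)) = 21.2132
d((4, 2), (-7, 14)) = 16.2788
d((15, -2), (0, -5)) = 15.2971
d((15, -2), (-17, 3)) = 32.3883
d((15, -2), (-17, -1)) = 32.0156
d((15, -2), (-7, 14)) = 27.2029
d((0, -5), (-17, 3)) = 18.7883
d((0, -5), (-17, -1)) = 17.4642
d((0, -5), (-7, 14)) = 20.2485
d((-17, 3), (-17, -1)) = 4.0 <-- minimum
d((-17, 3), (-7, 14)) = 14.8661
d((-17, -1), (-7, 14)) = 18.0278

Closest pair: (-17, 3) and (-17, -1) with distance 4.0

The closest pair is (-17, 3) and (-17, -1) with Euclidean distance 4.0. For 6 points, brute-force pairwise comparison is shown above. For large n, the divide-and-conquer algorithm (sort by x, recurse on halves, check the dividing strip) achieves O(n log n).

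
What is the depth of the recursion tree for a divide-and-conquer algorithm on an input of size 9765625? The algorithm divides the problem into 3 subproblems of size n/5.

For divide and conquer with division factor 5:

Problem sizes at each level:
Level 0: 9765625
Level 1: 1953125
Level 2: 390625
Level 3: 78125
Level 4: 15625
Level 5: 3125
Level 6: 625
Level 7: 125
Level 8: 25
Level 9: 5
Level 10: 1

The root is level 0 and the size-1 base case is level 10 (the tree spans levels 0 through 10, i.e. 11 levels counting the root), so the depth is the number of divisions: log_5(9765625) = 10

The recursion tree depth is log_5(9765625) = 10. At each level, the problem size is divided by 5, so it takes 10 divisions to reduce to a base case of size 1. The algorithm makes 3 recursive calls at each level.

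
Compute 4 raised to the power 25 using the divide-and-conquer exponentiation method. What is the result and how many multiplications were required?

Computing 4^25 by squaring (build up from 4^1; each line after the first costs one multiplication):

4^1 = 4
4^2 = (4^1)^2 = 4^2 = 16
4^3 = 4 * 4^2 = 4 * 16 = 64
4^6 = (4^3)^2 = 64^2 = 4096
4^12 = (4^6)^2 = 4096^2 = 16777216
4^24 = (4^12)^2 = 16777216^2 = 281474976710656
4^25 = 4 * 4^24 = 4 * 281474976710656 = 1125899906842624

Result: 1125899906842624
Multiplications needed: 6 (6 lines after 4^1)

4^25 = 1125899906842624. Using exponentiation by squaring, this requires 6 multiplications. The key idea: if the exponent is even, square the half-power; if odd, multiply by the base once.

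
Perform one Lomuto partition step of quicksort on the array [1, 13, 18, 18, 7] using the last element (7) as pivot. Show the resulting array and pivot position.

Lomuto partition with pivot = 7:

Initial array: [1, 13, 18, 18, 7]

arr[0]=1 <= 7: swap with position 0, array becomes [1, 13, 18, 18, 7]
arr[1]=13 > 7: no swap
arr[2]=18 > 7: no swap
arr[3]=18 > 7: no swap

Place pivot at position 1: [1, 7, 18, 18, 13]
Pivot position: 1

After partitioning with pivot 7, the array becomes [1, 7, 18, 18, 13]. The pivot is placed at index 1. All elements to the left of the pivot are <= 7, and all elements to the right are > 7.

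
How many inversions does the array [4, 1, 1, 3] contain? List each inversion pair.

Finding inversions in [4, 1, 1, 3]:

(0, 1): arr[0]=4 > arr[1]=1
(0, 2): arr[0]=4 > arr[2]=1
(0, 3): arr[0]=4 > arr[3]=3

Total inversions: 3

The array has 3 inversion(s): (0,1), (0,2), (0,3). Each pair (i,j) satisfies i < j and arr[i] > arr[j].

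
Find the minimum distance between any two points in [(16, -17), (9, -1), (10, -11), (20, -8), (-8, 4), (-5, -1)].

Computing all pairwise distances among 6 points:

d((16, -17), (9, -1)) = 17.4642
d((16, -17), (10, -11)) = 8.4853
d((16, -17), (20, -8)) = 9.8489
d((16, -17), (-8, 4)) = 31.8904
d((16, -17), (-5, -1)) = 26.4008
d((9, -1), (10, -11)) = 10.0499
d((9, -1), (20, -8)) = 13.0384
d((9, -1), (-8, 4)) = 17.72
d((9, -1), (-5, -1)) = 14.0
d((10, -11), (20, -8)) = 10.4403
d((10, -11), (-8, 4)) = 23.4307
d((10, -11), (-5, -1)) = 18.0278
d((20, -8), (-8, 4)) = 30.4631
d((20, -8), (-5, -1)) = 25.9615
d((-8, 4), (-5, -1)) = 5.831 <-- minimum

Closest pair: (-8, 4) and (-5, -1) with distance 5.831

The closest pair is (-8, 4) and (-5, -1) with Euclidean distance 5.831. For 6 points, brute-force pairwise comparison is shown above. For large n, the divide-and-conquer algorithm (sort by x, recurse on halves, check the dividing strip) achieves O(n log n).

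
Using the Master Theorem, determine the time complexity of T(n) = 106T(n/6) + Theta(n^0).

Master Theorem for T(n) = 106T(n/6) + O(n^0):

a = 106, b = 6, c = 0
log_b(a) = log_6(106) = 2.6027

Case 1: c = 0 < log_6(106) = 2.6027
T(n) = O(n^(log_6 106))

For T(n) = 106T(n/6) + O(n^0): log_6(106) = 2.6027. This is Case 1 of the Master Theorem (c < log_b(a), work dominated by leaves), giving O(n^(log_6 106)).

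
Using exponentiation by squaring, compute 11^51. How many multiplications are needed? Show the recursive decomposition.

Computing 11^51 by squaring (build up from 11^1; each line after the first costs one multiplication):

11^1 = 11
11^2 = (11^1)^2 = 11^2 = 121
11^3 = 11 * 11^2 = 11 * 121 = 1331
11^6 = (11^3)^2 = 1331^2 = 1771561
11^12 = (11^6)^2 = 1771561^2 = 3138428376721
11^24 = (11^12)^2 = 3138428376721^2 = 9849732675807611094711841
11^25 = 11 * 11^24 = 11 * 9849732675807611094711841 = 108347059433883722041830251
11^50 = (11^25)^2 = 108347059433883722041830251^2 = 11739085287969531650666649599035831993898213898723001
11^51 = 11 * 11^50 = 11 * 11739085287969531650666649599035831993898213898723001 = 129129938167664848157333145589394151932880352885953011

Result: 129129938167664848157333145589394151932880352885953011
Multiplications needed: 8 (8 lines after 11^1)

11^51 = 129129938167664848157333145589394151932880352885953011. Using exponentiation by squaring, this requires 8 multiplications. The key idea: if the exponent is even, square the half-power; if odd, multiply by the base once.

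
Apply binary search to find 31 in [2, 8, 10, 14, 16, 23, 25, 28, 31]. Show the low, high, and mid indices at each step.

Binary search for 31 in [2, 8, 10, 14, 16, 23, 25, 28, 31]:

lo=0, hi=8, mid=4, arr[mid]=16 -> 16 < 31, search right half
lo=5, hi=8, mid=6, arr[mid]=25 -> 25 < 31, search right half
lo=7, hi=8, mid=7, arr[mid]=28 -> 28 < 31, search right half
lo=8, hi=8, mid=8, arr[mid]=31 -> Found target at index 8!

Binary search finds 31 at index 8 after 4 comparisons. The search repeatedly halves the search space by comparing with the middle element.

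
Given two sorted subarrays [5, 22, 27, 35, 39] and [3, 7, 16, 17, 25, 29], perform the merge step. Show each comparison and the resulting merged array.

Merging process:

Compare 5 vs 3: take 3 from right. Merged: [3]
Compare 5 vs 7: take 5 from left. Merged: [3, 5]
Compare 22 vs 7: take 7 from right. Merged: [3, 5, 7]
Compare 22 vs 16: take 16 from right. Merged: [3, 5, 7, 16]
Compare 22 vs 17: take 17 from right. Merged: [3, 5, 7, 16, 17]
Compare 22 vs 25: take 22 from left. Merged: [3, 5, 7, 16, 17, 22]
Compare 27 vs 25: take 25 from right. Merged: [3, 5, 7, 16, 17, 22, 25]
Compare 27 vs 29: take 27 from left. Merged: [3, 5, 7, 16, 17, 22, 25, 27]
Compare 35 vs 29: take 29 from right. Merged: [3, 5, 7, 16, 17, 22, 25, 27, 29]
Append remaining from left: [35, 39]. Merged: [3, 5, 7, 16, 17, 22, 25, 27, 29, 35, 39]

Final merged array: [3, 5, 7, 16, 17, 22, 25, 27, 29, 35, 39]
Total comparisons: 9

The merged array is [3, 5, 7, 16, 17, 22, 25, 27, 29, 35, 39], requiring 9 comparisons. The merge step runs in O(n) time where n is the total number of elements.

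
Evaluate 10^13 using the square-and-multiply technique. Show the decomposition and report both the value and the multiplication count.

Computing 10^13 by squaring (build up from 10^1; each line after the first costs one multiplication):

10^1 = 10
10^2 = (10^1)^2 = 10^2 = 100
10^3 = 10 * 10^2 = 10 * 100 = 1000
10^6 = (10^3)^2 = 1000^2 = 1000000
10^12 = (10^6)^2 = 1000000^2 = 1000000000000
10^13 = 10 * 10^12 = 10 * 1000000000000 = 10000000000000

Result: 10000000000000
Multiplications needed: 5 (5 lines after 10^1)

10^13 = 10000000000000. Using exponentiation by squaring, this requires 5 multiplications. The key idea: if the exponent is even, square the half-power; if odd, multiply by the base once.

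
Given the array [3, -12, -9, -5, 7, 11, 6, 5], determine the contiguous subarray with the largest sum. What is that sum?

Using Kadane's algorithm on [3, -12, -9, -5, 7, 11, 6, 5]:

Scanning through the array:
Position 1 (value -12): max_ending_here = -9, max_so_far = 3
Position 2 (value -9): max_ending_here = -9, max_so_far = 3
Position 3 (value -5): max_ending_here = -5, max_so_far = 3
Position 4 (value 7): max_ending_here = 7, max_so_far = 7
Position 5 (value 11): max_ending_here = 18, max_so_far = 18
Position 6 (value 6): max_ending_here = 24, max_so_far = 24
Position 7 (value 5): max_ending_here = 29, max_so_far = 29

Maximum subarray: [7, 11, 6, 5]
Maximum sum: 29

The maximum subarray is [7, 11, 6, 5] with sum 29. This subarray runs from index 4 to index 7.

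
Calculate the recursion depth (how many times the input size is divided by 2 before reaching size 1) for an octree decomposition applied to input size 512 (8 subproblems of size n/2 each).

For divide and conquer with division factor 2:

Problem sizes at each level:
Level 0: 512
Level 1: 256
Level 2: 128
Level 3: 64
Level 4: 32
Level 5: 16
Level 6: 8
Level 7: 4
Level 8: 2
Level 9: 1

The root is level 0 and the size-1 base case is level 9 (the tree spans levels 0 through 9, i.e. 10 levels counting the root), so the depth is the number of divisions: log_2(512) = 9

The recursion tree depth is log_2(512) = 9. At each level, the problem size is divided by 2, so it takes 9 divisions to reduce to a base case of size 1. The algorithm makes 8 recursive calls at each level.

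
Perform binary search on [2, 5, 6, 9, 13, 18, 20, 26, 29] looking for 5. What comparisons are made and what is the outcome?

Binary search for 5 in [2, 5, 6, 9, 13, 18, 20, 26, 29]:

lo=0, hi=8, mid=4, arr[mid]=13 -> 13 > 5, search left half
lo=0, hi=3, mid=1, arr[mid]=5 -> Found target at index 1!

Binary search finds 5 at index 1 after 2 comparisons. The search repeatedly halves the search space by comparing with the middle element.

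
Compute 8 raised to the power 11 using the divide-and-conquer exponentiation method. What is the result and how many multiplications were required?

Computing 8^11 by squaring (build up from 8^1; each line after the first costs one multiplication):

8^1 = 8
8^2 = (8^1)^2 = 8^2 = 64
8^4 = (8^2)^2 = 64^2 = 4096
8^5 = 8 * 8^4 = 8 * 4096 = 32768
8^10 = (8^5)^2 = 32768^2 = 1073741824
8^11 = 8 * 8^10 = 8 * 1073741824 = 8589934592

Result: 8589934592
Multiplications needed: 5 (5 lines after 8^1)

8^11 = 8589934592. Using exponentiation by squaring, this requires 5 multiplications. The key idea: if the exponent is even, square the half-power; if odd, multiply by the base once.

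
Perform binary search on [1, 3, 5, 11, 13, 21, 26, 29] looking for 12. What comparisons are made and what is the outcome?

Binary search for 12 in [1, 3, 5, 11, 13, 21, 26, 29]:

lo=0, hi=7, mid=3, arr[mid]=11 -> 11 < 12, search right half
lo=4, hi=7, mid=5, arr[mid]=21 -> 21 > 12, search left half
lo=4, hi=4, mid=4, arr[mid]=13 -> 13 > 12, search left half
lo=4 > hi=3, target 12 not found

Binary search determines that 12 is not in the array after 3 comparisons. The search space was exhausted without finding the target.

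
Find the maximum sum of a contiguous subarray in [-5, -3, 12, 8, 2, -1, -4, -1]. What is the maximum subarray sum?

Using Kadane's algorithm on [-5, -3, 12, 8, 2, -1, -4, -1]:

Scanning through the array:
Position 1 (value -3): max_ending_here = -3, max_so_far = -3
Position 2 (value 12): max_ending_here = 12, max_so_far = 12
Position 3 (value 8): max_ending_here = 20, max_so_far = 20
Position 4 (value 2): max_ending_here = 22, max_so_far = 22
Position 5 (value -1): max_ending_here = 21, max_so_far = 22
Position 6 (value -4): max_ending_here = 17, max_so_far = 22
Position 7 (value -1): max_ending_here = 16, max_so_far = 22

Maximum subarray: [12, 8, 2]
Maximum sum: 22

The maximum subarray is [12, 8, 2] with sum 22. This subarray runs from index 2 to index 4.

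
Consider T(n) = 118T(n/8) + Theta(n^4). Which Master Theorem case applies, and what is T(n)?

Master Theorem for T(n) = 118T(n/8) + O(n^4):

a = 118, b = 8, c = 4
log_b(a) = log_8(118) = 2.2942

Case 3: c = 4 > log_8(118) = 2.2942
T(n) = O(n^4) = O(n^4)

For T(n) = 118T(n/8) + O(n^4): log_8(118) = 2.2942. This is Case 3 of the Master Theorem (c > log_b(a), work dominated by root), giving O(n^4).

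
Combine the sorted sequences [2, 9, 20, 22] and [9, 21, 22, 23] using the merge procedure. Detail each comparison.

Merging process:

Compare 2 vs 9: take 2 from left. Merged: [2]
Compare 9 vs 9: take 9 from left. Merged: [2, 9]
Compare 20 vs 9: take 9 from right. Merged: [2, 9, 9]
Compare 20 vs 21: take 20 from left. Merged: [2, 9, 9, 20]
Compare 22 vs 21: take 21 from right. Merged: [2, 9, 9, 20, 21]
Compare 22 vs 22: take 22 from left. Merged: [2, 9, 9, 20, 21, 22]
Append remaining from right: [22, 23]. Merged: [2, 9, 9, 20, 21, 22, 22, 23]

Final merged array: [2, 9, 9, 20, 21, 22, 22, 23]
Total comparisons: 6

The merged array is [2, 9, 9, 20, 21, 22, 22, 23], requiring 6 comparisons. The merge step runs in O(n) time where n is the total number of elements.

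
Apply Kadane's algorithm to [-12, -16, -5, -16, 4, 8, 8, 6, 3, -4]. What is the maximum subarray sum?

Using Kadane's algorithm on [-12, -16, -5, -16, 4, 8, 8, 6, 3, -4]:

Scanning through the array:
Position 1 (value -16): max_ending_here = -16, max_so_far = -12
Position 2 (value -5): max_ending_here = -5, max_so_far = -5
Position 3 (value -16): max_ending_here = -16, max_so_far = -5
Position 4 (value 4): max_ending_here = 4, max_so_far = 4
Position 5 (value 8): max_ending_here = 12, max_so_far = 12
Position 6 (value 8): max_ending_here = 20, max_so_far = 20
Position 7 (value 6): max_ending_here = 26, max_so_far = 26
Position 8 (value 3): max_ending_here = 29, max_so_far = 29
Position 9 (value -4): max_ending_here = 25, max_so_far = 29

Maximum subarray: [4, 8, 8, 6, 3]
Maximum sum: 29

The maximum subarray is [4, 8, 8, 6, 3] with sum 29. This subarray runs from index 4 to index 8.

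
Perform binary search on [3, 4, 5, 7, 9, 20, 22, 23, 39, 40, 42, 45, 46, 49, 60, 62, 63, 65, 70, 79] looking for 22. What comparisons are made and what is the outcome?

Binary search for 22 in [3, 4, 5, 7, 9, 20, 22, 23, 39, 40, 42, 45, 46, 49, 60, 62, 63, 65, 70, 79]:

lo=0, hi=19, mid=9, arr[mid]=40 -> 40 > 22, search left half
lo=0, hi=8, mid=4, arr[mid]=9 -> 9 < 22, search right half
lo=5, hi=8, mid=6, arr[mid]=22 -> Found target at index 6!

Binary search finds 22 at index 6 after 3 comparisons. The search repeatedly halves the search space by comparing with the middle element.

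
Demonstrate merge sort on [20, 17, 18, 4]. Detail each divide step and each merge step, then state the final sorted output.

Merge sort trace:

Split: [20, 17, 18, 4] -> [20, 17] and [18, 4]
  Split: [20, 17] -> [20] and [17]
  Merge: [20] + [17] -> [17, 20]
  Split: [18, 4] -> [18] and [4]
  Merge: [18] + [4] -> [4, 18]
Merge: [17, 20] + [4, 18] -> [4, 17, 18, 20]

Final sorted array: [4, 17, 18, 20]

The merge sort proceeds by recursively splitting the array and merging sorted halves.
After all merges, the sorted array is [4, 17, 18, 20].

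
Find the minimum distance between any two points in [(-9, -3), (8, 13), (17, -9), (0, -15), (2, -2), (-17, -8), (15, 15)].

Computing all pairwise distances among 7 points:

d((-9, -3), (8, 13)) = 23.3452
d((-9, -3), (17, -9)) = 26.6833
d((-9, -3), (0, -15)) = 15.0
d((-9, -3), (2, -2)) = 11.0454
d((-9, -3), (-17, -8)) = 9.434
d((-9, -3), (15, 15)) = 30.0
d((8, 13), (17, -9)) = 23.7697
d((8, 13), (0, -15)) = 29.1204
d((8, 13), (2, -2)) = 16.1555
d((8, 13), (-17, -8)) = 32.6497
d((8, 13), (15, 15)) = 7.2801 <-- minimum
d((17, -9), (0, -15)) = 18.0278
d((17, -9), (2, -2)) = 16.5529
d((17, -9), (-17, -8)) = 34.0147
d((17, -9), (15, 15)) = 24.0832
d((0, -15), (2, -2)) = 13.1529
d((0, -15), (-17, -8)) = 18.3848
d((0, -15), (15, 15)) = 33.541
d((2, -2), (-17, -8)) = 19.9249
d((2, -2), (15, 15)) = 21.4009
d((-17, -8), (15, 15)) = 39.4081

Closest pair: (8, 13) and (15, 15) with distance 7.2801

The closest pair is (8, 13) and (15, 15) with Euclidean distance 7.2801. For 7 points, brute-force pairwise comparison is shown above. For large n, the divide-and-conquer algorithm (sort by x, recurse on halves, check the dividing strip) achieves O(n log n).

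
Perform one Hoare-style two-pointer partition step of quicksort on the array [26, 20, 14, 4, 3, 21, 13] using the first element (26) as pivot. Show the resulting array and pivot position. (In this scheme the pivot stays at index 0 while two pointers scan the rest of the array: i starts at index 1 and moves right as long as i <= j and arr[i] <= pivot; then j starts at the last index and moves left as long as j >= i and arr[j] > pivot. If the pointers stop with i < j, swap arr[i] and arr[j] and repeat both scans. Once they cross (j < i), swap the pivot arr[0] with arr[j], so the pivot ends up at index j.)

Hoare-style two-pointer partition with pivot = 26:

Initial array: [26, 20, 14, 4, 3, 21, 13]

Pointers start at i = 1, j = 6.
i ends at 7, j ends at 6: the pointers have crossed (j < i), so scanning stops.

Swap pivot arr[0] with arr[6] to place pivot at position 6: [13, 20, 14, 4, 3, 21, 26]
Pivot position: 6

After partitioning with pivot 26, the array becomes [13, 20, 14, 4, 3, 21, 26]. The pivot is placed at index 6. All elements to the left of the pivot are <= 26, and all elements to the right are > 26.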